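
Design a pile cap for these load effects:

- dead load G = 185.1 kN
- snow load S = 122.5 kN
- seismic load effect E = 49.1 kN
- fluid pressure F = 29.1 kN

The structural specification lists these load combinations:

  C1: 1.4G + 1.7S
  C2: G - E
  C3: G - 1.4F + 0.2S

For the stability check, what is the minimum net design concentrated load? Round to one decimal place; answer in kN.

136.0 kN

C1: 1.4(185.1) + 1.7(122.5) = 259.1 + 208.3 = 467.4
C2: 1.0(185.1) - 1.0(49.1) = 185.1 - 49.1 = 136.0
C3: 1.0(185.1) - 1.4(29.1) + 0.2(122.5) = 185.1 - 40.7 + 24.5 = 168.9
Combination 2 gives the minimum: 136.0 kN.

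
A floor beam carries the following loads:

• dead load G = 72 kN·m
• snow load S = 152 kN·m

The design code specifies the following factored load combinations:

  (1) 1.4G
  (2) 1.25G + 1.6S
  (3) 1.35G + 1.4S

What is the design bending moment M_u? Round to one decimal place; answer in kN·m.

(1) 1.4(72) = 100.8
(2) 1.25(72) + 1.6(152) = 90.0 + 243.2 = 333.2
(3) 1.35(72) + 1.4(152) = 97.2 + 212.8 = 310.0
Combination 2 governs: M_u = 333.2 kN·m.

333.2 kN·m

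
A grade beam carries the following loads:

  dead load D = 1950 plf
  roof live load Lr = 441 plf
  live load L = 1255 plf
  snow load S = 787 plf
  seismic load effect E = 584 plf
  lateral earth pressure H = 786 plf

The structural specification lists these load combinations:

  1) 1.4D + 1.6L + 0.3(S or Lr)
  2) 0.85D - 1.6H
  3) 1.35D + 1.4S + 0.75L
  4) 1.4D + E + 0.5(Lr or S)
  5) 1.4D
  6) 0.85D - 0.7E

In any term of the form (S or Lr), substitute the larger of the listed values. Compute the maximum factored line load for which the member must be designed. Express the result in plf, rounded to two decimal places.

4974.10 plf

(S or Lr) → S = 787 plf; (Lr or S) → S = 787 plf.
1) 1.4(1950) + 1.6(1255) + 0.3(787) = 2730.00 + 2008.00 + 236.10 = 4974.10
2) 0.85(1950) - 1.6(786) = 1657.50 - 1257.60 = 399.90
3) 1.35(1950) + 1.4(787) + 0.75(1255) = 2632.50 + 1101.80 + 941.25 = 4675.55
4) 1.4(1950) + 1.0(584) + 0.5(787) = 2730.00 + 584.00 + 393.50 = 3707.50
5) 1.4(1950) = 2730.00
6) 0.85(1950) - 0.7(584) = 1657.50 - 408.80 = 1248.70
Maximum is from combination 1.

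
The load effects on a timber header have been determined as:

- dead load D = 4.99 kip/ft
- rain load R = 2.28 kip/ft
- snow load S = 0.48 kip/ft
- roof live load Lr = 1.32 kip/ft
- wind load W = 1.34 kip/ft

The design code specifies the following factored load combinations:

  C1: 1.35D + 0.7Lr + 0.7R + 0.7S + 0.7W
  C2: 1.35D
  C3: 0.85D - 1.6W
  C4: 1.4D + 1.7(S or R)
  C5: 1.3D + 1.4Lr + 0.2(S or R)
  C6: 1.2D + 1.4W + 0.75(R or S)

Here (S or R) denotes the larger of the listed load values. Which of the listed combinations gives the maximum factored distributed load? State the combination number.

(S or R) → R = 2.28 kip/ft; (R or S) → R = 2.28 kip/ft.
C1: 1.35(4.99) + 0.7(1.32) + 0.7(2.28) + 0.7(0.48) + 0.7(1.34) = 10.53
C2: 1.35(4.99) = 6.74
C3: 0.85(4.99) - 1.6(1.34) = 4.24 - 2.14 = 2.10
C4: 1.4(4.99) + 1.7(2.28) = 10.86
C5: 1.3(4.99) + 1.4(1.32) + 0.2(2.28) = 8.79
C6: 1.2(4.99) + 1.4(1.34) + 0.75(2.28) = 9.57
The largest value is 10.86 kip/ft from combination 4.

Combination 4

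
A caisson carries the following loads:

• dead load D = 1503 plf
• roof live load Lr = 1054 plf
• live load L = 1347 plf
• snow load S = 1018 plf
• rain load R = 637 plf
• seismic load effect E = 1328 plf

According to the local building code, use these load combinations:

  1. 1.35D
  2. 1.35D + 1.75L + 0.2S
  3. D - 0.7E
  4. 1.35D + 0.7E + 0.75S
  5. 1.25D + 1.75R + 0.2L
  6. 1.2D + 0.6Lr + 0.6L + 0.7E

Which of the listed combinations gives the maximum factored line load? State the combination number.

1. 1.35(1503) = 2029.1
2. 1.35(1503) + 1.75(1347) + 0.2(1018) = 4589.9
3. 1.0(1503) - 0.7(1328) = 1503.0 - 929.6 = 573.4
4. 1.35(1503) + 0.7(1328) + 0.75(1018) = 2029.1 + 929.6 + 763.5 = 3722.2
5. 1.25(1503) + 1.75(637) + 0.2(1347) = 3262.9
6. 1.2(1503) + 0.6(1054) + 0.6(1347) + 0.7(1328) = 1803.6 + 632.4 + 808.2 + 929.6 = 4173.8
The largest value is 4589.9 plf from combination 2.

Combination 2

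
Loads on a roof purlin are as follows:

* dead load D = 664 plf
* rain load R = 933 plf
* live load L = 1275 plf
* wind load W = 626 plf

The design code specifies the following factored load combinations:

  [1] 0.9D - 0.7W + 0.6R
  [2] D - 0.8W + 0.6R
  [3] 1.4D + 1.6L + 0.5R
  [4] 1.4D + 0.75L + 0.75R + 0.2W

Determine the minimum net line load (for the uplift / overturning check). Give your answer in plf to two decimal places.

[1] 0.9(664) - 0.7(626) + 0.6(933) = 597.60 - 438.20 + 559.80 = 719.20
[2] 1.0(664) - 0.8(626) + 0.6(933) = 664.00 - 500.80 + 559.80 = 723.00
[3] 1.4(664) + 1.6(1275) + 0.5(933) = 929.60 + 2040.00 + 466.50 = 3436.10
[4] 1.4(664) + 0.75(1275) + 0.75(933) + 0.2(626) = 929.60 + 956.25 + 699.75 + 125.20 = 2710.80
Combination 1 gives the minimum: 719.20 plf.

719.20 plf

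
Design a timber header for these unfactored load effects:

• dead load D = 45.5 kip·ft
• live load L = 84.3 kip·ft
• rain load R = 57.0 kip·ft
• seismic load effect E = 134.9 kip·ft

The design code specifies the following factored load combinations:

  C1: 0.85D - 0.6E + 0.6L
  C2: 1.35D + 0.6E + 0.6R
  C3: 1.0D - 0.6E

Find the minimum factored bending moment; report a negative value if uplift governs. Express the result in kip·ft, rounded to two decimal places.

C1: 0.85(45.5) - 0.6(134.9) + 0.6(84.3) = 38.68 - 80.94 + 50.58 = 8.32
C2: 1.35(45.5) + 0.6(134.9) + 0.6(57.0) = 61.43 + 80.94 + 34.20 = 176.57
C3: 1.0(45.5) - 0.6(134.9) = 45.50 - 80.94 = -35.44
Combination 3 gives the minimum: -35.44 kip·ft.

-35.44 kip·ft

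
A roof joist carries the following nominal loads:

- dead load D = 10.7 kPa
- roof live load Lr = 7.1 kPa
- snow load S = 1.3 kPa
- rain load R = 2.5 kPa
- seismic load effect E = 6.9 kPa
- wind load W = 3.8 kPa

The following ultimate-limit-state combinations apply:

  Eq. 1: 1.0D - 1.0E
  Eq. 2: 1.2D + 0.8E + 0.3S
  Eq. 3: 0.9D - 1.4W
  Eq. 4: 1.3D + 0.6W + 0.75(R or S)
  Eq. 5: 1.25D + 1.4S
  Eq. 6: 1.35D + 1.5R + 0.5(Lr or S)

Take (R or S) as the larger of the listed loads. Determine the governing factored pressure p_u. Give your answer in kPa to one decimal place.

(R or S) → R = 2.5 kPa; (Lr or S) → Lr = 7.1 kPa.
Eq. 1: 1.0(10.7) - 1.0(6.9) = 10.7 - 6.9 = 3.8
Eq. 2: 1.2(10.7) + 0.8(6.9) + 0.3(1.3) = 18.8
Eq. 3: 0.9(10.7) - 1.4(3.8) = 9.6 - 5.3 = 4.3
Eq. 4: 1.3(10.7) + 0.6(3.8) + 0.75(2.5) = 13.9 + 2.3 + 1.9 = 18.1
Eq. 5: 1.25(10.7) + 1.4(1.3) = 13.4 + 1.8 = 15.2
Eq. 6: 1.35(10.7) + 1.5(2.5) + 0.5(7.1) = 21.7
Maximum is from combination 6.

21.7 kPa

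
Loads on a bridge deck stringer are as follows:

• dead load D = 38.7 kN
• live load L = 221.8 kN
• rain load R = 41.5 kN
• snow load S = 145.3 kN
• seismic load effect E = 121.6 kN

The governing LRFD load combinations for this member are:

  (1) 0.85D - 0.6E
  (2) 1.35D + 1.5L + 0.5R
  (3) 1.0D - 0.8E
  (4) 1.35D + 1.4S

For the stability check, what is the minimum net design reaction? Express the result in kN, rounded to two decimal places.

(1) 0.85(38.7) - 0.6(121.6) = -40.07
(2) 1.35(38.7) + 1.5(221.8) + 0.5(41.5) = 52.25 + 332.70 + 20.75 = 405.70
(3) 1.0(38.7) - 0.8(121.6) = 38.70 - 97.28 = -58.58
(4) 1.35(38.7) + 1.4(145.3) = 52.25 + 203.42 = 255.67
Combination 3 gives the minimum: -58.58 kN.

-58.58 kN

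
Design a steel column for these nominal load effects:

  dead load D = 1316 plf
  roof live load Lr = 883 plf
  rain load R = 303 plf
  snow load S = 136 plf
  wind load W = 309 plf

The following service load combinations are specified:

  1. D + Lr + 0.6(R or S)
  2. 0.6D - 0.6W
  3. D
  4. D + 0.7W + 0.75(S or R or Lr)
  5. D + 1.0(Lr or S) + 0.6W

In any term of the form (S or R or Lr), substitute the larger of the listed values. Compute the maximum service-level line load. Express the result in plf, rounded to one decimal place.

2384.4 plf

(R or S) → R = 303 plf; (S or R or Lr) → Lr = 883 plf; (Lr or S) → Lr = 883 plf.
1. 1.0(1316) + 1.0(883) + 0.6(303) = 1316.0 + 883.0 + 181.8 = 2380.8
2. 0.6(1316) - 0.6(309) = 789.6 - 185.4 = 604.2
3. 1.0(1316) = 1316.0
4. 1.0(1316) + 0.7(309) + 0.75(883) = 1316.0 + 216.3 + 662.3 = 2194.6
5. 1.0(1316) + 1.0(883) + 0.6(309) = 1316.0 + 883.0 + 185.4 = 2384.4
The controlling combination is 5, giving 2384.4 plf.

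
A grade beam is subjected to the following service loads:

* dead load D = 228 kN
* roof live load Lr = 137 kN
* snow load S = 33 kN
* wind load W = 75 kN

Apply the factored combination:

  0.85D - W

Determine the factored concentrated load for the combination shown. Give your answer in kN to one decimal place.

118.8 kN

0.85(228) - 1.0(75) = 193.8 - 75.0 = 118.8
P_u = 118.8 kN.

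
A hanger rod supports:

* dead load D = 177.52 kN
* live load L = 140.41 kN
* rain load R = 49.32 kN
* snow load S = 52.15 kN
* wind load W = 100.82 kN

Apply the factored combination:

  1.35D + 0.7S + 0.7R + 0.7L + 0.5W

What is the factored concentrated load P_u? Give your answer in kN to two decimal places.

1.35(177.52) + 0.7(52.15) + 0.7(49.32) + 0.7(140.41) + 0.5(100.82) = 239.65 + 36.51 + 34.52 + 98.29 + 50.41 = 459.38
P_u = 459.38 kN.

459.38 kN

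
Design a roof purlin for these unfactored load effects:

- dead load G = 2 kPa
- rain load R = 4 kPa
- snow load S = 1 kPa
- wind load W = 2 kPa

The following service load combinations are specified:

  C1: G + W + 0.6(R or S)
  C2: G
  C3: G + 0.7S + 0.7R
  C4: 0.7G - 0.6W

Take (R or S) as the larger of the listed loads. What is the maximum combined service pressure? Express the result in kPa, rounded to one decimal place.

(R or S) → R = 4 kPa.
C1: 1.0(2) + 1.0(2) + 0.6(4) = 2.0 + 2.0 + 2.4 = 6.4
C2: 1.0(2) = 2.0
C3: 1.0(2) + 0.7(1) + 0.7(4) = 2.0 + 0.7 + 2.8 = 5.5
C4: 0.7(2) - 0.6(2) = 1.4 - 1.2 = 0.2
Maximum is from combination 1.

6.4 kPa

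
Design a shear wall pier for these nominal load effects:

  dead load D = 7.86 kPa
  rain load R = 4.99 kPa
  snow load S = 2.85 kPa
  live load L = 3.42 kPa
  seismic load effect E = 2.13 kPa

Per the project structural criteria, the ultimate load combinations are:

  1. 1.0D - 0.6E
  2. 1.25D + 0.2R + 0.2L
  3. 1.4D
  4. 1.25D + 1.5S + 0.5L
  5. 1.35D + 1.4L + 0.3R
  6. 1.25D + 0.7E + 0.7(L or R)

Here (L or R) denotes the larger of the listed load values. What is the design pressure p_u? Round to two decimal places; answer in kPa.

16.90 kPa

(L or R) → R = 4.99 kPa.
1. 1.0(7.86) - 0.6(2.13) = 7.86 - 1.28 = 6.58
2. 1.25(7.86) + 0.2(4.99) + 0.2(3.42) = 9.83 + 1.00 + 0.68 = 11.51
3. 1.4(7.86) = 11.00
4. 1.25(7.86) + 1.5(2.85) + 0.5(3.42) = 15.81
5. 1.35(7.86) + 1.4(3.42) + 0.3(4.99) = 10.61 + 4.79 + 1.50 = 16.90
6. 1.25(7.86) + 0.7(2.13) + 0.7(4.99) = 9.83 + 1.49 + 3.49 = 14.81
Combination 5 governs: p_u = 16.90 kPa.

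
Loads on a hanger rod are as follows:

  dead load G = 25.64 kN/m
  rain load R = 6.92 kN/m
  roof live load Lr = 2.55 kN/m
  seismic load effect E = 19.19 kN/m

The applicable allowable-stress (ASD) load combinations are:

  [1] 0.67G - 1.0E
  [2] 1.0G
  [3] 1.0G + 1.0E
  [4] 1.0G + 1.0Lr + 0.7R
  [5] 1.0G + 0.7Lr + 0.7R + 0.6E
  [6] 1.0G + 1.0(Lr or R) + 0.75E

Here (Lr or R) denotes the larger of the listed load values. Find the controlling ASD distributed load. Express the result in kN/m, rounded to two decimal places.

46.95 kN/m

(Lr or R) → R = 6.92 kN/m.
[1] 0.67(25.64) - 1.0(19.19) = 17.18 - 19.19 = -2.01
[2] 1.0(25.64) = 25.64
[3] 1.0(25.64) + 1.0(19.19) = 25.64 + 19.19 = 44.83
[4] 1.0(25.64) + 1.0(2.55) + 0.7(6.92) = 25.64 + 2.55 + 4.84 = 33.03
[5] 1.0(25.64) + 0.7(2.55) + 0.7(6.92) + 0.6(19.19) = 25.64 + 1.79 + 4.84 + 11.51 = 43.78
[6] 1.0(25.64) + 1.0(6.92) + 0.75(19.19) = 25.64 + 6.92 + 14.39 = 46.95
Maximum is from combination 6.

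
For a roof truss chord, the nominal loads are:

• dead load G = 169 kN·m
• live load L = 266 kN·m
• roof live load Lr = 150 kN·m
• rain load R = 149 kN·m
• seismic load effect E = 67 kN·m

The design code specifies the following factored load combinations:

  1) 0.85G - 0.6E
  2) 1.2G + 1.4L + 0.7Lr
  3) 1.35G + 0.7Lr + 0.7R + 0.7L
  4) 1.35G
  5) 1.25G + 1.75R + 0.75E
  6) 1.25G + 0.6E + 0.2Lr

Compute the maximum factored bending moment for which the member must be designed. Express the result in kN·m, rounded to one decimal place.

1) 0.85(169) - 0.6(67) = 143.7 - 40.2 = 103.5
2) 1.2(169) + 1.4(266) + 0.7(150) = 202.8 + 372.4 + 105.0 = 680.2
3) 1.35(169) + 0.7(150) + 0.7(149) + 0.7(266) = 228.2 + 105.0 + 104.3 + 186.2 = 623.7
4) 1.35(169) = 228.2
5) 1.25(169) + 1.75(149) + 0.75(67) = 522.3
6) 1.25(169) + 0.6(67) + 0.2(150) = 211.3 + 40.2 + 30.0 = 281.5
Combination 2 governs: M_u = 680.2 kN·m.

680.2 kN·m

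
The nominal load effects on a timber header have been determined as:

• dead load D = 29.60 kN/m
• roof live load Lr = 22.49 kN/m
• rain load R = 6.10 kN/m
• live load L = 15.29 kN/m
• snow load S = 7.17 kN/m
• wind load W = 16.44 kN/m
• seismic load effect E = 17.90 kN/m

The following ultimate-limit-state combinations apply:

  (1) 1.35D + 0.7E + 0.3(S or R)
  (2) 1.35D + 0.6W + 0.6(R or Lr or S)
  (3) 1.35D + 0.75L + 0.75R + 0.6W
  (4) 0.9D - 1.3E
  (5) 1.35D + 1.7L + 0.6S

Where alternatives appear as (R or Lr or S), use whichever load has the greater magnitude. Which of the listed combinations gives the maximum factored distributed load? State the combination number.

(S or R) → S = 7.17 kN/m; (R or Lr or S) → Lr = 22.49 kN/m.
(1) 1.35(29.60) + 0.7(17.90) + 0.3(7.17) = 54.64
(2) 1.35(29.60) + 0.6(16.44) + 0.6(22.49) = 63.32
(3) 1.35(29.60) + 0.75(15.29) + 0.75(6.10) + 0.6(16.44) = 65.87
(4) 0.9(29.60) - 1.3(17.90) = 3.37
(5) 1.35(29.60) + 1.7(15.29) + 0.6(7.17) = 70.26
The largest value is 70.26 kN/m from combination 5.

Combination 5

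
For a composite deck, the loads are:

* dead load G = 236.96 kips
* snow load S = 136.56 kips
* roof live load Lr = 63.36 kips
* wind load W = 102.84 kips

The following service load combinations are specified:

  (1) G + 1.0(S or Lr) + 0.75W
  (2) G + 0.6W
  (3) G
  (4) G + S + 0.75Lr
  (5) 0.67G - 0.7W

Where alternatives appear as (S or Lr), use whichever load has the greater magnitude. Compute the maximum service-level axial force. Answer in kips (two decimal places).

(S or Lr) → S = 136.56 kips.
(1) 1.0(236.96) + 1.0(136.56) + 0.75(102.84) = 236.96 + 136.56 + 77.13 = 450.65
(2) 1.0(236.96) + 0.6(102.84) = 236.96 + 61.70 = 298.66
(3) 1.0(236.96) = 236.96
(4) 1.0(236.96) + 1.0(136.56) + 0.75(63.36) = 236.96 + 136.56 + 47.52 = 421.04
(5) 0.67(236.96) - 0.7(102.84) = 86.78
Maximum is from combination 1.

450.65 kips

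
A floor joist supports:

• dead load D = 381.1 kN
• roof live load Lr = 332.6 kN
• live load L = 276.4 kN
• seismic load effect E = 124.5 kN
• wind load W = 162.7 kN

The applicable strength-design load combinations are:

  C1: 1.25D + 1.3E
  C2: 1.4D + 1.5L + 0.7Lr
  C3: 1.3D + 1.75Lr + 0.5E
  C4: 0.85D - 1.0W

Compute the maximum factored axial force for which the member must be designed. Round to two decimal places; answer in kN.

C1: 1.25(381.1) + 1.3(124.5) = 476.38 + 161.85 = 638.23
C2: 1.4(381.1) + 1.5(276.4) + 0.7(332.6) = 533.54 + 414.60 + 232.82 = 1180.96
C3: 1.3(381.1) + 1.75(332.6) + 0.5(124.5) = 495.43 + 582.05 + 62.25 = 1139.73
C4: 0.85(381.1) - 1.0(162.7) = 323.94 - 162.70 = 161.24
The controlling combination is 2, giving 1180.96 kN.

1180.96 kN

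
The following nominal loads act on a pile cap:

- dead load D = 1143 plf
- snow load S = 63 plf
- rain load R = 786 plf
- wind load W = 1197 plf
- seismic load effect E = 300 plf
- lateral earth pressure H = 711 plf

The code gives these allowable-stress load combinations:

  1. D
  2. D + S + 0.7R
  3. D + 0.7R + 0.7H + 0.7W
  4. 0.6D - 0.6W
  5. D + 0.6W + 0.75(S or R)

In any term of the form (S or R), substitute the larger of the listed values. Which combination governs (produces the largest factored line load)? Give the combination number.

(S or R) → R = 786 plf.
1. 1.0(1143) = 1143.00
2. 1.0(1143) + 1.0(63) + 0.7(786) = 1756.20
3. 1.0(1143) + 0.7(786) + 0.7(711) + 0.7(1197) = 3028.80
4. 0.6(1143) - 0.6(1197) = -32.40
5. 1.0(1143) + 0.6(1197) + 0.75(786) = 2450.70
The largest value is 3028.80 plf from combination 3.

Combination 3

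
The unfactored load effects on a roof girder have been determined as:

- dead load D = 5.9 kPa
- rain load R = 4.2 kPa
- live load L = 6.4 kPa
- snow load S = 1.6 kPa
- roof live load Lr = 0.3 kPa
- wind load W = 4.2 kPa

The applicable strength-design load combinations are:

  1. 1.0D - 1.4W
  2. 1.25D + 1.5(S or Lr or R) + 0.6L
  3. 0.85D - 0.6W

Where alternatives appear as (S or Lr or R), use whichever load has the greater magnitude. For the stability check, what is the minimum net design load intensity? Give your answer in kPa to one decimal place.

(S or Lr or R) → R = 4.2 kPa.
1. 1.0(5.9) - 1.4(4.2) = 5.9 - 5.9 = 0.0
2. 1.25(5.9) + 1.5(4.2) + 0.6(6.4) = 7.4 + 6.3 + 3.8 = 17.5
3. 0.85(5.9) - 0.6(4.2) = 5.0 - 2.5 = 2.5
Combination 1 gives the minimum: 0.0 kPa.

0.0 kPa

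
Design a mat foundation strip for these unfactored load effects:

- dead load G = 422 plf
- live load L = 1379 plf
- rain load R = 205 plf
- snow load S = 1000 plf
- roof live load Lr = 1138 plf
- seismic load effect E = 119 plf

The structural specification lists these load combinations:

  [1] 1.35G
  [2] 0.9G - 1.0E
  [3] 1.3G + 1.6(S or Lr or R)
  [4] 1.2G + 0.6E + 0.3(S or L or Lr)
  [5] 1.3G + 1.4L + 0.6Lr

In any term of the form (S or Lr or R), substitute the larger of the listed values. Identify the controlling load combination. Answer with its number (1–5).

Combination 5

(S or Lr or R) → Lr = 1138 plf; (S or L or Lr) → L = 1379 plf.
[1] 1.35(422) = 569.7
[2] 0.9(422) - 1.0(119) = 379.8 - 119.0 = 260.8
[3] 1.3(422) + 1.6(1138) = 548.6 + 1820.8 = 2369.4
[4] 1.2(422) + 0.6(119) + 0.3(1379) = 506.4 + 71.4 + 413.7 = 991.5
[5] 1.3(422) + 1.4(1379) + 0.6(1138) = 548.6 + 1930.6 + 682.8 = 3162.0
The largest value is 3162.0 plf from combination 5.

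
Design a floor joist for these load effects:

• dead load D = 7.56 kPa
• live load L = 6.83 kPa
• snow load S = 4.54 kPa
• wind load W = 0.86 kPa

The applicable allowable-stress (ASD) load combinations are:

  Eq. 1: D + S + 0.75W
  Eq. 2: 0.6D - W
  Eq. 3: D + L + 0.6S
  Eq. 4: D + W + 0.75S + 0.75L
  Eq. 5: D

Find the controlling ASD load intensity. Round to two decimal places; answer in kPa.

17.11 kPa

Eq. 1: 1.0(7.56) + 1.0(4.54) + 0.75(0.86) = 12.75
Eq. 2: 0.6(7.56) - 1.0(0.86) = 3.68
Eq. 3: 1.0(7.56) + 1.0(6.83) + 0.6(4.54) = 17.11
Eq. 4: 1.0(7.56) + 1.0(0.86) + 0.75(4.54) + 0.75(6.83) = 16.95
Eq. 5: 1.0(7.56) = 7.56
Combination 3 governs: q = 17.11 kPa.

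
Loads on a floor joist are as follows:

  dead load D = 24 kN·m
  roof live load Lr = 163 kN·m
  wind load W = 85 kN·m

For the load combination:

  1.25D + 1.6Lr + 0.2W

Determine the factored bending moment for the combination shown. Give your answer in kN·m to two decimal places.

307.80 kN·m

1.25(24) + 1.6(163) + 0.2(85) = 307.80
M_u = 307.80 kN·m.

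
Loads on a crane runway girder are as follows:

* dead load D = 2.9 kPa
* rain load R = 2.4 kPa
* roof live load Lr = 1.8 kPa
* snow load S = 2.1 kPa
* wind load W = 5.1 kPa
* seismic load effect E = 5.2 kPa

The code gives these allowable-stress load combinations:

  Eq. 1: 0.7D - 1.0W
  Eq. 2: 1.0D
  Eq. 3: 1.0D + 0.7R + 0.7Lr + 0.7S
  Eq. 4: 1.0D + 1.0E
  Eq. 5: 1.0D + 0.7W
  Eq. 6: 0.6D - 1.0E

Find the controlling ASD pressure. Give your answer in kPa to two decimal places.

Eq. 1: 0.7(2.9) - 1.0(5.1) = 2.03 - 5.10 = -3.07
Eq. 2: 1.0(2.9) = 2.90
Eq. 3: 1.0(2.9) + 0.7(2.4) + 0.7(1.8) + 0.7(2.1) = 2.90 + 1.68 + 1.26 + 1.47 = 7.31
Eq. 4: 1.0(2.9) + 1.0(5.2) = 2.90 + 5.20 = 8.10
Eq. 5: 1.0(2.9) + 0.7(5.1) = 2.90 + 3.57 = 6.47
Eq. 6: 0.6(2.9) - 1.0(5.2) = 1.74 - 5.20 = -3.46
Maximum is from combination 4.

8.10 kPa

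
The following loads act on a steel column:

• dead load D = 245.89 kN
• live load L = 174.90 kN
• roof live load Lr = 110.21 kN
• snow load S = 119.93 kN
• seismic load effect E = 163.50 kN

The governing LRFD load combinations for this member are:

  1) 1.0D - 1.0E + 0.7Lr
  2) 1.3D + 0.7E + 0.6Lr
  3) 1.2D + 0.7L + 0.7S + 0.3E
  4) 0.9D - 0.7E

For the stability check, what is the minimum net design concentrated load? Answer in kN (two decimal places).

1) 1.0(245.89) - 1.0(163.50) + 0.7(110.21) = 159.54
2) 1.3(245.89) + 0.7(163.50) + 0.6(110.21) = 500.23
3) 1.2(245.89) + 0.7(174.90) + 0.7(119.93) + 0.3(163.50) = 550.50
4) 0.9(245.89) - 0.7(163.50) = 106.85
Combination 4 gives the minimum: 106.85 kN.

106.85 kN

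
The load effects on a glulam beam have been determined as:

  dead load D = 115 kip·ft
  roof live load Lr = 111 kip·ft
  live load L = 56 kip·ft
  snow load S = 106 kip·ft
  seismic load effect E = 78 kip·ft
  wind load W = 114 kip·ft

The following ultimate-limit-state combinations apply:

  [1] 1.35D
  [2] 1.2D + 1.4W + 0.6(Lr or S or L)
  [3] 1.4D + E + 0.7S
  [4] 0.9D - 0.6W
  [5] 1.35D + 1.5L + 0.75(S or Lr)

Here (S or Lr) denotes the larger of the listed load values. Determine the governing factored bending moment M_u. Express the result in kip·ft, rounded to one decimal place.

(Lr or S or L) → Lr = 111 kip·ft; (S or Lr) → Lr = 111 kip·ft.
[1] 1.35(115) = 155.3
[2] 1.2(115) + 1.4(114) + 0.6(111) = 138.0 + 159.6 + 66.6 = 364.2
[3] 1.4(115) + 1.0(78) + 0.7(106) = 161.0 + 78.0 + 74.2 = 313.2
[4] 0.9(115) - 0.6(114) = 103.5 - 68.4 = 35.1
[5] 1.35(115) + 1.5(56) + 0.75(111) = 322.5
Maximum is from combination 2.

364.2 kip·ft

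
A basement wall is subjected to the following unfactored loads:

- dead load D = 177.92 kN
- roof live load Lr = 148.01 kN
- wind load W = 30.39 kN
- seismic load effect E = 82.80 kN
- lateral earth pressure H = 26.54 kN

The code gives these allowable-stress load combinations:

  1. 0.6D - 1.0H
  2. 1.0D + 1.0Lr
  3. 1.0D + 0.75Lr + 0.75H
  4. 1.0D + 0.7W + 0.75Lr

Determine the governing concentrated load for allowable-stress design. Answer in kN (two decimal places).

325.93 kN

1. 0.6(177.92) - 1.0(26.54) = 80.21
2. 1.0(177.92) + 1.0(148.01) = 325.93
3. 1.0(177.92) + 0.75(148.01) + 0.75(26.54) = 308.83
4. 1.0(177.92) + 0.7(30.39) + 0.75(148.01) = 310.20
Combination 2 governs: P = 325.93 kN.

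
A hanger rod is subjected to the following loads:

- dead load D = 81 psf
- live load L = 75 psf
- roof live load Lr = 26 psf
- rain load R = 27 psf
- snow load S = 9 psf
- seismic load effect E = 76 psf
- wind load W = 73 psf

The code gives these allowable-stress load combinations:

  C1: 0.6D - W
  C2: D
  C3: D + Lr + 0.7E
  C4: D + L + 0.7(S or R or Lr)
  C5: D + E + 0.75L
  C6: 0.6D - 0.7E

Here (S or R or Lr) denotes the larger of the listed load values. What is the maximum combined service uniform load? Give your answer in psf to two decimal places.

213.25 psf

(S or R or Lr) → R = 27 psf.
C1: 0.6(81) - 1.0(73) = 48.60 - 73.00 = -24.40
C2: 1.0(81) = 81.00
C3: 1.0(81) + 1.0(26) + 0.7(76) = 81.00 + 26.00 + 53.20 = 160.20
C4: 1.0(81) + 1.0(75) + 0.7(27) = 81.00 + 75.00 + 18.90 = 174.90
C5: 1.0(81) + 1.0(76) + 0.75(75) = 81.00 + 76.00 + 56.25 = 213.25
C6: 0.6(81) - 0.7(76) = 48.60 - 53.20 = -4.60
Combination 5 governs: q = 213.25 psf.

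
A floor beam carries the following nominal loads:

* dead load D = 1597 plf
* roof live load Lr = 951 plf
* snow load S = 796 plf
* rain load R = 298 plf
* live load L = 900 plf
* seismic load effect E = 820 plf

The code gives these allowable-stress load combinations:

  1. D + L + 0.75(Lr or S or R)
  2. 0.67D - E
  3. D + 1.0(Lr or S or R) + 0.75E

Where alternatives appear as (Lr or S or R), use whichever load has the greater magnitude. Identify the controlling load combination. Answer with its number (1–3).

(Lr or S or R) → Lr = 951 plf.
1. 1.0(1597) + 1.0(900) + 0.75(951) = 1597.00 + 900.00 + 713.25 = 3210.25
2. 0.67(1597) - 1.0(820) = 1069.99 - 820.00 = 249.99
3. 1.0(1597) + 1.0(951) + 0.75(820) = 1597.00 + 951.00 + 615.00 = 3163.00
The largest value is 3210.25 plf from combination 1.

Combination 1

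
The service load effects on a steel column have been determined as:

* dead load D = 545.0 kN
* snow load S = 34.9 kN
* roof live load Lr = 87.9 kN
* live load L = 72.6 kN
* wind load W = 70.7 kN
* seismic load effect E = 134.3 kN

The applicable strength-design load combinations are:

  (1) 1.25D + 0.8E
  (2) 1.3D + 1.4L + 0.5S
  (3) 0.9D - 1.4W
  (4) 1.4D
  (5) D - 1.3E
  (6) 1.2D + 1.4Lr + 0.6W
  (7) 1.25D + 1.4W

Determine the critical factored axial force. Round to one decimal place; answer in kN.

(1) 1.25(545.0) + 0.8(134.3) = 681.3 + 107.4 = 788.7
(2) 1.3(545.0) + 1.4(72.6) + 0.5(34.9) = 708.5 + 101.6 + 17.5 = 827.6
(3) 0.9(545.0) - 1.4(70.7) = 490.5 - 99.0 = 391.5
(4) 1.4(545.0) = 763.0
(5) 1.0(545.0) - 1.3(134.3) = 545.0 - 174.6 = 370.4
(6) 1.2(545.0) + 1.4(87.9) + 0.6(70.7) = 654.0 + 123.1 + 42.4 = 819.5
(7) 1.25(545.0) + 1.4(70.7) = 780.2
The controlling combination is 2, giving 827.6 kN.

827.6 kN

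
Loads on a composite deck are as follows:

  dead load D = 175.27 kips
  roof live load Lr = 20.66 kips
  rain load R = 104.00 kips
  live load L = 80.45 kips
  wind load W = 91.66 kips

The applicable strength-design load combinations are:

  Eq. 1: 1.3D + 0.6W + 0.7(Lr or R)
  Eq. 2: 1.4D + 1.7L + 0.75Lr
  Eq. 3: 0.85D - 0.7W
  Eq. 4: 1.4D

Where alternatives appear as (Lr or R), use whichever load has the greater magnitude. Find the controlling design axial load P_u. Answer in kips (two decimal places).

(Lr or R) → R = 104.00 kips.
Eq. 1: 1.3(175.27) + 0.6(91.66) + 0.7(104.00) = 227.85 + 55.00 + 72.80 = 355.65
Eq. 2: 1.4(175.27) + 1.7(80.45) + 0.75(20.66) = 397.64
Eq. 3: 0.85(175.27) - 0.7(91.66) = 148.98 - 64.16 = 84.82
Eq. 4: 1.4(175.27) = 245.38
The controlling combination is 2, giving 397.64 kips.

397.64 kips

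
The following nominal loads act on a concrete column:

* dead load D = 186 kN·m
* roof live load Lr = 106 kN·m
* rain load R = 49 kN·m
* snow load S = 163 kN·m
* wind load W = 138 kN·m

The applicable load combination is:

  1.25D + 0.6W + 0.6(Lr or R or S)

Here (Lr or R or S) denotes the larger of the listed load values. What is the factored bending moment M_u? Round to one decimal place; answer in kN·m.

413.1 kN·m

(Lr or R or S) → S = 163 kN·m.
1.25(186) + 0.6(138) + 0.6(163) = 413.1
M_u = 413.1 kN·m.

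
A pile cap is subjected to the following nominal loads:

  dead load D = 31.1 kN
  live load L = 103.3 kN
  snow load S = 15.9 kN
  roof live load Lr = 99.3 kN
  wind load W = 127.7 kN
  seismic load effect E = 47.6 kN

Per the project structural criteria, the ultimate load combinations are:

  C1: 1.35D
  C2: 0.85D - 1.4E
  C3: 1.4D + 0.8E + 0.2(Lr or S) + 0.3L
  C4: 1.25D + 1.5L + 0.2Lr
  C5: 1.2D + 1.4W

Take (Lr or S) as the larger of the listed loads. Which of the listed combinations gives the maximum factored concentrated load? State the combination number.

(Lr or S) → Lr = 99.3 kN.
C1: 1.35(31.1) = 42.0
C2: 0.85(31.1) - 1.4(47.6) = 26.4 - 66.6 = -40.2
C3: 1.4(31.1) + 0.8(47.6) + 0.2(99.3) + 0.3(103.3) = 43.5 + 38.1 + 19.9 + 31.0 = 132.5
C4: 1.25(31.1) + 1.5(103.3) + 0.2(99.3) = 213.7
C5: 1.2(31.1) + 1.4(127.7) = 37.3 + 178.8 = 216.1
The largest value is 216.1 kN from combination 5.

Combination 5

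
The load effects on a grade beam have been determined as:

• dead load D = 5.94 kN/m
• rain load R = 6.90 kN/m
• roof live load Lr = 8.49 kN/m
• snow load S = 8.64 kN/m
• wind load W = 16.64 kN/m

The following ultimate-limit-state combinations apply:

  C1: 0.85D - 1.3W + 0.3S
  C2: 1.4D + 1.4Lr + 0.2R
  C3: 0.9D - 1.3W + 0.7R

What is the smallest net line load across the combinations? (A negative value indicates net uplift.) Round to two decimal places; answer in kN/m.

-13.99 kN/m

C1: 0.85(5.94) - 1.3(16.64) + 0.3(8.64) = 5.05 - 21.63 + 2.59 = -13.99
C2: 1.4(5.94) + 1.4(8.49) + 0.2(6.90) = 21.58
C3: 0.9(5.94) - 1.3(16.64) + 0.7(6.90) = -11.46
Combination 1 gives the minimum: -13.99 kN/m.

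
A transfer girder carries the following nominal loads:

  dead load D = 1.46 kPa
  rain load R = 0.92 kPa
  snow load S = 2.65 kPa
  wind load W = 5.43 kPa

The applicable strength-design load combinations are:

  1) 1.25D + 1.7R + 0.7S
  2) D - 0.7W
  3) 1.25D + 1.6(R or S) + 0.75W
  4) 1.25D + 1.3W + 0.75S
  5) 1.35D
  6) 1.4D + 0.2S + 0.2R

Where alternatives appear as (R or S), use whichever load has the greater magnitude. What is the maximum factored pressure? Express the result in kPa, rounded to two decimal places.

10.87 kPa

(R or S) → S = 2.65 kPa.
1) 1.25(1.46) + 1.7(0.92) + 0.7(2.65) = 5.24
2) 1.0(1.46) - 0.7(5.43) = 1.46 - 3.80 = -2.34
3) 1.25(1.46) + 1.6(2.65) + 0.75(5.43) = 1.83 + 4.24 + 4.07 = 10.14
4) 1.25(1.46) + 1.3(5.43) + 0.75(2.65) = 10.87
5) 1.35(1.46) = 1.97
6) 1.4(1.46) + 0.2(2.65) + 0.2(0.92) = 2.76
Combination 4 governs: p_u = 10.87 kPa.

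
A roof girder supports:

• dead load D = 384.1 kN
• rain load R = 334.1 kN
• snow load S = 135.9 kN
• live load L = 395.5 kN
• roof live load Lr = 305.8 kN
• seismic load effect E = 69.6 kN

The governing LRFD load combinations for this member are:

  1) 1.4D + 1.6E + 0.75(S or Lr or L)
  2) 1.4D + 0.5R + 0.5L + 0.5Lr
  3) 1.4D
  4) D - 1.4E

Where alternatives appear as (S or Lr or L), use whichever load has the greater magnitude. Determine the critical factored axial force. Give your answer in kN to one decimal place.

1055.4 kN

(S or Lr or L) → L = 395.5 kN.
1) 1.4(384.1) + 1.6(69.6) + 0.75(395.5) = 537.7 + 111.4 + 296.6 = 945.7
2) 1.4(384.1) + 0.5(334.1) + 0.5(395.5) + 0.5(305.8) = 1055.4
3) 1.4(384.1) = 537.7
4) 1.0(384.1) - 1.4(69.6) = 384.1 - 97.4 = 286.7
Combination 2 governs: N_u = 1055.4 kN.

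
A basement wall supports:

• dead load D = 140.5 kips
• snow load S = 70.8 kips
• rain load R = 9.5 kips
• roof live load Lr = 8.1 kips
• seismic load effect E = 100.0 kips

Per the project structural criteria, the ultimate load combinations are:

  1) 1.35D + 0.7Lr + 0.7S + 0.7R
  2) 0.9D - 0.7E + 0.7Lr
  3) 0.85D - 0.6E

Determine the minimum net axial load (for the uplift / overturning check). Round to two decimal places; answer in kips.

59.43 kips

1) 1.35(140.5) + 0.7(8.1) + 0.7(70.8) + 0.7(9.5) = 189.68 + 5.67 + 49.56 + 6.65 = 251.56
2) 0.9(140.5) - 0.7(100.0) + 0.7(8.1) = 126.45 - 70.00 + 5.67 = 62.12
3) 0.85(140.5) - 0.6(100.0) = 119.43 - 60.00 = 59.43
Combination 3 gives the minimum: 59.43 kips.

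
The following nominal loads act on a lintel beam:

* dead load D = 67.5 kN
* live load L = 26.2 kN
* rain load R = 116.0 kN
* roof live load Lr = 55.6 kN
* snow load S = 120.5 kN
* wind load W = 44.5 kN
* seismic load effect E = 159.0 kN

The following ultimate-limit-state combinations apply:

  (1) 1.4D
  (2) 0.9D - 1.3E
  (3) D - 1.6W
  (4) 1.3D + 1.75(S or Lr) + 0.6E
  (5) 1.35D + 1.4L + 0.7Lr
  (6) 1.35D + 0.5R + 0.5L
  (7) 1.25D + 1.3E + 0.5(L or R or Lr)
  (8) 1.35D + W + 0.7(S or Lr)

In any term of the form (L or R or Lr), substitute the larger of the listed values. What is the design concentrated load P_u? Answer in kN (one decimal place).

394.0 kN

(S or Lr) → S = 120.5 kN; (L or R or Lr) → R = 116.0 kN.
(1) 1.4(67.5) = 94.5
(2) 0.9(67.5) - 1.3(159.0) = -146.0
(3) 1.0(67.5) - 1.6(44.5) = -3.7
(4) 1.3(67.5) + 1.75(120.5) + 0.6(159.0) = 394.0
(5) 1.35(67.5) + 1.4(26.2) + 0.7(55.6) = 166.7
(6) 1.35(67.5) + 0.5(116.0) + 0.5(26.2) = 162.2
(7) 1.25(67.5) + 1.3(159.0) + 0.5(116.0) = 349.1
(8) 1.35(67.5) + 1.0(44.5) + 0.7(120.5) = 220.0
The controlling combination is 4, giving 394.0 kN.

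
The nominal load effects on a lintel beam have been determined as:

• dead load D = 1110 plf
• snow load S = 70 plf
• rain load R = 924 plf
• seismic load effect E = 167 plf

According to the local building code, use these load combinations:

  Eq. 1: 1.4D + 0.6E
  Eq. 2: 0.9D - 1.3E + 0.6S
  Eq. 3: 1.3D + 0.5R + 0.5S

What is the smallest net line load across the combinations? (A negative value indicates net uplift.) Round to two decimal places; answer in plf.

823.90 plf

Eq. 1: 1.4(1110) + 0.6(167) = 1554.00 + 100.20 = 1654.20
Eq. 2: 0.9(1110) - 1.3(167) + 0.6(70) = 999.00 - 217.10 + 42.00 = 823.90
Eq. 3: 1.3(1110) + 0.5(924) + 0.5(70) = 1443.00 + 462.00 + 35.00 = 1940.00
Combination 2 gives the minimum: 823.90 plf.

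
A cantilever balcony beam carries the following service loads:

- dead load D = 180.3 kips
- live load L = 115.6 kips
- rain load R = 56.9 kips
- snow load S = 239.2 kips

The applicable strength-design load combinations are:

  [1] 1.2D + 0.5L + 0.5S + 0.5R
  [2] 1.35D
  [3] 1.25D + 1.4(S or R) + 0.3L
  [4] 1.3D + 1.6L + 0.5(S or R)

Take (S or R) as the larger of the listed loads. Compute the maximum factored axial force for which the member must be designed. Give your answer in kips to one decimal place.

(S or R) → S = 239.2 kips.
[1] 1.2(180.3) + 0.5(115.6) + 0.5(239.2) + 0.5(56.9) = 422.2
[2] 1.35(180.3) = 243.4
[3] 1.25(180.3) + 1.4(239.2) + 0.3(115.6) = 594.9
[4] 1.3(180.3) + 1.6(115.6) + 0.5(239.2) = 234.4 + 185.0 + 119.6 = 539.0
Maximum is from combination 3.

594.9 kips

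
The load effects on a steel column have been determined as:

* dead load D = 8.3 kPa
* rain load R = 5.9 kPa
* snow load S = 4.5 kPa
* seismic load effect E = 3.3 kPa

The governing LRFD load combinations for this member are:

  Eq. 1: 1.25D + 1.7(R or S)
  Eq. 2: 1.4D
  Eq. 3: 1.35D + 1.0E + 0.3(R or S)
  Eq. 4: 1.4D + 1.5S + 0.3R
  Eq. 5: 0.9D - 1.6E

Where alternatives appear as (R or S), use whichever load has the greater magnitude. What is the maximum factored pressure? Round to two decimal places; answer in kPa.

20.41 kPa

(R or S) → R = 5.9 kPa.
Eq. 1: 1.25(8.3) + 1.7(5.9) = 20.41
Eq. 2: 1.4(8.3) = 11.62
Eq. 3: 1.35(8.3) + 1.0(3.3) + 0.3(5.9) = 16.28
Eq. 4: 1.4(8.3) + 1.5(4.5) + 0.3(5.9) = 20.14
Eq. 5: 0.9(8.3) - 1.6(3.3) = 2.19
The controlling combination is 1, giving 20.41 kPa.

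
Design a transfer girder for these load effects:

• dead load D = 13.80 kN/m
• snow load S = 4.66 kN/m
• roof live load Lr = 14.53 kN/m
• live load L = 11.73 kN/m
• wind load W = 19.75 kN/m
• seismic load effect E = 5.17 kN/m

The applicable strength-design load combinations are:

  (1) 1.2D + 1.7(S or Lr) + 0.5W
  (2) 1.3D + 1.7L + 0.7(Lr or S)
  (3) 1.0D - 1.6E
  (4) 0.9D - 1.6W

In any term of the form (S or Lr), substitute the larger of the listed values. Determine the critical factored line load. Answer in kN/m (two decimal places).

51.14 kN/m

(S or Lr) → Lr = 14.53 kN/m; (Lr or S) → Lr = 14.53 kN/m.
(1) 1.2(13.80) + 1.7(14.53) + 0.5(19.75) = 51.14
(2) 1.3(13.80) + 1.7(11.73) + 0.7(14.53) = 48.05
(3) 1.0(13.80) - 1.6(5.17) = 5.53
(4) 0.9(13.80) - 1.6(19.75) = -19.18
Maximum is from combination 1.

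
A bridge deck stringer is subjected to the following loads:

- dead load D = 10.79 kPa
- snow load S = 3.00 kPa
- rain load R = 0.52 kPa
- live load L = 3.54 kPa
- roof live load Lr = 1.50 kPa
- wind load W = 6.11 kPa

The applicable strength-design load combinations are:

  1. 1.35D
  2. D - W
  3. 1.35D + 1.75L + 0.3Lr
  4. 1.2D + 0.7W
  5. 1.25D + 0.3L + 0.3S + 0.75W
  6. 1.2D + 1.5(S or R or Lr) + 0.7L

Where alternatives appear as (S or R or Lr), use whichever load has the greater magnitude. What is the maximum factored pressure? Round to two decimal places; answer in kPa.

21.21 kPa

(S or R or Lr) → S = 3.00 kPa.
1. 1.35(10.79) = 14.57
2. 1.0(10.79) - 1.0(6.11) = 4.68
3. 1.35(10.79) + 1.75(3.54) + 0.3(1.50) = 21.21
4. 1.2(10.79) + 0.7(6.11) = 17.23
5. 1.25(10.79) + 0.3(3.54) + 0.3(3.00) + 0.75(6.11) = 20.03
6. 1.2(10.79) + 1.5(3.00) + 0.7(3.54) = 19.93
Combination 3 governs: p_u = 21.21 kPa.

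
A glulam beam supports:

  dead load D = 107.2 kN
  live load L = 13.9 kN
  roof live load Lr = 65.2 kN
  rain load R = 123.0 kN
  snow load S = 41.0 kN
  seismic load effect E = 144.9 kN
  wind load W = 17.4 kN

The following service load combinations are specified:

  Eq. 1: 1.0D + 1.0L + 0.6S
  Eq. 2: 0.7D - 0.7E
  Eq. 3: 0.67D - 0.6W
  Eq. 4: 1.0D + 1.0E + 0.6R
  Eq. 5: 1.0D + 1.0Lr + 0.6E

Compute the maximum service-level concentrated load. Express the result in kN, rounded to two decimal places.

Eq. 1: 1.0(107.2) + 1.0(13.9) + 0.6(41.0) = 107.20 + 13.90 + 24.60 = 145.70
Eq. 2: 0.7(107.2) - 0.7(144.9) = 75.04 - 101.43 = -26.39
Eq. 3: 0.67(107.2) - 0.6(17.4) = 71.82 - 10.44 = 61.38
Eq. 4: 1.0(107.2) + 1.0(144.9) + 0.6(123.0) = 107.20 + 144.90 + 73.80 = 325.90
Eq. 5: 1.0(107.2) + 1.0(65.2) + 0.6(144.9) = 107.20 + 65.20 + 86.94 = 259.34
Maximum is from combination 4.

325.90 kN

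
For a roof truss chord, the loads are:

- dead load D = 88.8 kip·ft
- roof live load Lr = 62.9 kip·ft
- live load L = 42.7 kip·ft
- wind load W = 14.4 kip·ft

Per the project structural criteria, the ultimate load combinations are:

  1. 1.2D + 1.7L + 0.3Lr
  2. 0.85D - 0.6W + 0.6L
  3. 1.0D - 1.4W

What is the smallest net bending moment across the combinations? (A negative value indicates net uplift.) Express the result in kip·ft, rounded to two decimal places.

68.64 kip·ft

1. 1.2(88.8) + 1.7(42.7) + 0.3(62.9) = 198.02
2. 0.85(88.8) - 0.6(14.4) + 0.6(42.7) = 92.46
3. 1.0(88.8) - 1.4(14.4) = 68.64
Combination 3 gives the minimum: 68.64 kip·ft.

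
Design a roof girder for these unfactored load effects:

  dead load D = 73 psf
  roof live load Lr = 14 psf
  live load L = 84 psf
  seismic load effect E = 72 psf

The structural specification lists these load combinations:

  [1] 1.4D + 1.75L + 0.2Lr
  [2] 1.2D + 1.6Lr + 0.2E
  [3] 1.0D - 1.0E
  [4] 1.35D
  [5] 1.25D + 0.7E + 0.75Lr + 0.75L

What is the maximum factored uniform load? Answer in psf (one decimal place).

252.0 psf

[1] 1.4(73) + 1.75(84) + 0.2(14) = 102.2 + 147.0 + 2.8 = 252.0
[2] 1.2(73) + 1.6(14) + 0.2(72) = 87.6 + 22.4 + 14.4 = 124.4
[3] 1.0(73) - 1.0(72) = 73.0 - 72.0 = 1.0
[4] 1.35(73) = 98.6
[5] 1.25(73) + 0.7(72) + 0.75(14) + 0.75(84) = 91.3 + 50.4 + 10.5 + 63.0 = 215.2
Maximum is from combination 1.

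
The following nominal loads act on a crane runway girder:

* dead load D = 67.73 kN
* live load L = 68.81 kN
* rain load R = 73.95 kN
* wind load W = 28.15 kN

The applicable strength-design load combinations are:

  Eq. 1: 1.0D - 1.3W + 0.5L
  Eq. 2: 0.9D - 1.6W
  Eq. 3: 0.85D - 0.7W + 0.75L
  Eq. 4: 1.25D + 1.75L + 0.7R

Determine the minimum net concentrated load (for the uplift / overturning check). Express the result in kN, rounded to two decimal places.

Eq. 1: 1.0(67.73) - 1.3(28.15) + 0.5(68.81) = 67.73 - 36.60 + 34.41 = 65.54
Eq. 2: 0.9(67.73) - 1.6(28.15) = 60.96 - 45.04 = 15.92
Eq. 3: 0.85(67.73) - 0.7(28.15) + 0.75(68.81) = 57.57 - 19.71 + 51.61 = 89.47
Eq. 4: 1.25(67.73) + 1.75(68.81) + 0.7(73.95) = 84.66 + 120.42 + 51.77 = 256.85
Combination 2 gives the minimum: 15.92 kN.

15.92 kN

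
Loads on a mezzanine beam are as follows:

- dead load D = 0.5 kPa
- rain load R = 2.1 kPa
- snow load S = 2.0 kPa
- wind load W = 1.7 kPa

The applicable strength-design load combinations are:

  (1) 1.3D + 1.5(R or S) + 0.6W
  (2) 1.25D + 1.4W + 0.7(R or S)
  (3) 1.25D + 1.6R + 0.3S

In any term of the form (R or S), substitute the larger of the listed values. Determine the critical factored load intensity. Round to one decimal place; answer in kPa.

(R or S) → R = 2.1 kPa.
(1) 1.3(0.5) + 1.5(2.1) + 0.6(1.7) = 4.8
(2) 1.25(0.5) + 1.4(1.7) + 0.7(2.1) = 4.5
(3) 1.25(0.5) + 1.6(2.1) + 0.3(2.0) = 4.6
The controlling combination is 1, giving 4.8 kPa.

4.8 kPa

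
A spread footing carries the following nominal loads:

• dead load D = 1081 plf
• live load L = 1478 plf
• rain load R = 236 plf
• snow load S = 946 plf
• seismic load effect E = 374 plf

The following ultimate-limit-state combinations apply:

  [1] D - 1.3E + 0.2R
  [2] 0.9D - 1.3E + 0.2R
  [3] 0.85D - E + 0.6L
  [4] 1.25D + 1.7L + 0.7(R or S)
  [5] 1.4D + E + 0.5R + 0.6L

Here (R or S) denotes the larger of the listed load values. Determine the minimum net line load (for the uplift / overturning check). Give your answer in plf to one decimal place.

533.9 plf

(R or S) → S = 946 plf.
[1] 1.0(1081) - 1.3(374) + 0.2(236) = 1081.0 - 486.2 + 47.2 = 642.0
[2] 0.9(1081) - 1.3(374) + 0.2(236) = 972.9 - 486.2 + 47.2 = 533.9
[3] 0.85(1081) - 1.0(374) + 0.6(1478) = 918.9 - 374.0 + 886.8 = 1431.7
[4] 1.25(1081) + 1.7(1478) + 0.7(946) = 1351.3 + 2512.6 + 662.2 = 4526.1
[5] 1.4(1081) + 1.0(374) + 0.5(236) + 0.6(1478) = 1513.4 + 374.0 + 118.0 + 886.8 = 2892.2
Combination 2 gives the minimum: 533.9 plf.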